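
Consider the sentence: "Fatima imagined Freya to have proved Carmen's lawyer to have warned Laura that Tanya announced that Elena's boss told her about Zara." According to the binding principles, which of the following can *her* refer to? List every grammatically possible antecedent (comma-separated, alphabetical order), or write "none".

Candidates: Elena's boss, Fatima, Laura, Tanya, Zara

Fatima, Laura, Tanya

*her* is a pronoun; Principle B requires it to be free in its binding domain — the clause headed by 'told'.
— Elena's boss: subject of the clause headed by 'told'; c-commands the pronoun within its binding domain — blocked (Principle B).
— Fatima: subject of the matrix clause; c-commands the pronoun but lies outside its binding domain — allowed.
— Laura: object of the clause headed by 'warned'; c-commands the pronoun but lies outside its binding domain — allowed.
— Tanya: subject of the clause headed by 'announced'; c-commands the pronoun but lies outside its binding domain — allowed.
— Zara: second object of the clause headed by 'told'; is c-commanded by the pronoun; coreference would bind this R-expression — blocked (Principle C).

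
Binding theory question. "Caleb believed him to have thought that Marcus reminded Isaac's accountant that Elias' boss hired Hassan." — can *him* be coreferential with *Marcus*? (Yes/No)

No

*him* is a pronoun; Principle B requires it to be free in its binding domain — the matrix clause.
— Marcus: subject of the clause headed by 'reminded'; is c-commanded by the pronoun; coreference would bind this R-expression — blocked (Principle C).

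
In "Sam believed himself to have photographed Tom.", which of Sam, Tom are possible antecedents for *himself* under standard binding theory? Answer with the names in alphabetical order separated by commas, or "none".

*himself* is a reflexive; Principle A requires it to be bound within its binding domain — the matrix clause.
— Sam: subject of the matrix clause; c-commands the reflexive within its binding domain — allowed (Principle A).
— Tom: object of the clause headed by 'photographed'; does not c-command the reflexive — cannot bind it (Principle A).

Sam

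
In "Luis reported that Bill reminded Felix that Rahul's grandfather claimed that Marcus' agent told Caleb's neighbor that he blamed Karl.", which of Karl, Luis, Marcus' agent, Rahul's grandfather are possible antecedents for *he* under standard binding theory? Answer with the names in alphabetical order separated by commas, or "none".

*he* is a pronoun; Principle B requires it to be free in its binding domain — the clause headed by 'blamed'.
— Karl: object of the clause headed by 'blamed'; is c-commanded by the pronoun; coreference would bind this R-expression — blocked (Principle C).
— Luis: subject of the matrix clause; c-commands the pronoun but lies outside its binding domain — allowed.
— Marcus' agent: subject of the clause headed by 'told'; c-commands the pronoun but lies outside its binding domain — allowed.
— Rahul's grandfather: subject of the clause headed by 'claimed'; c-commands the pronoun but lies outside its binding domain — allowed.

Luis, Marcus' agent, Rahul's grandfather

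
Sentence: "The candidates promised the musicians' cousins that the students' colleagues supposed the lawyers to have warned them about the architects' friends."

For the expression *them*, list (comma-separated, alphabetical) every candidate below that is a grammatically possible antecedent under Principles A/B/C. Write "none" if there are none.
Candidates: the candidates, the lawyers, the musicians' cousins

the candidates, the musicians' cousins

*them* is a pronoun; Principle B requires it to be free in its binding domain — the clause headed by 'warned'.
— the candidates: subject of the matrix clause; c-commands the pronoun but lies outside its binding domain — allowed.
— the lawyers: subject of the clause headed by 'warned'; c-commands the pronoun within its binding domain — blocked (Principle B).
— the musicians' cousins: object of the matrix clause; c-commands the pronoun but lies outside its binding domain — allowed.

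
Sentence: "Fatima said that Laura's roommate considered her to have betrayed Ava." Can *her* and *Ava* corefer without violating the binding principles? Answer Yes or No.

No

*Ava* is an R-expression; Principle C requires it to be free (not bound by any c-commanding expression).
— her: subject of the clause headed by 'betrayed'; the pronoun c-commands the R-expression — coreference blocked (Principle C).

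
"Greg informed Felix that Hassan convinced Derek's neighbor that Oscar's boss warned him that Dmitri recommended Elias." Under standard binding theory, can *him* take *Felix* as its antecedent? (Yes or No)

*him* is a pronoun; Principle B requires it to be free in its binding domain — the clause headed by 'warned'.
— Felix: object of the matrix clause; c-commands the pronoun but lies outside its binding domain — allowed.

Yes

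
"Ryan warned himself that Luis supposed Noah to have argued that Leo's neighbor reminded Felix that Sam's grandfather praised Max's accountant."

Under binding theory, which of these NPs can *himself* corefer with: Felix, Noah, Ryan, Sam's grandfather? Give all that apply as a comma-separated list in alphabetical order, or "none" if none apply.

Ryan

*himself* is a reflexive; Principle A requires it to be bound within its binding domain — the matrix clause.
— Felix: object of the clause headed by 'reminded'; does not c-command the reflexive — cannot bind it (Principle A).
— Noah: subject of the clause headed by 'argued'; does not c-command the reflexive — cannot bind it (Principle A).
— Ryan: subject of the matrix clause; c-commands the reflexive within its binding domain — allowed (Principle A).
— Sam's grandfather: subject of the clause headed by 'praised'; does not c-command the reflexive — cannot bind it (Principle A).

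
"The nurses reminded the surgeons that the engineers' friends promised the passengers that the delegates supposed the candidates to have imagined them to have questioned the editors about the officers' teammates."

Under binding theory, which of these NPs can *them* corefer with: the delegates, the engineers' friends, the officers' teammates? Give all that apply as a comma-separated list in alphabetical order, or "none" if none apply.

the delegates, the engineers' friends

*them* is a pronoun; Principle B requires it to be free in its binding domain — the clause headed by 'imagined'.
— the delegates: subject of the clause headed by 'supposed'; c-commands the pronoun but lies outside its binding domain — allowed.
— the engineers' friends: subject of the clause headed by 'promised'; c-commands the pronoun but lies outside its binding domain — allowed.
— the officers' teammates: second object of the clause headed by 'questioned'; is c-commanded by the pronoun; coreference would bind this R-expression — blocked (Principle C).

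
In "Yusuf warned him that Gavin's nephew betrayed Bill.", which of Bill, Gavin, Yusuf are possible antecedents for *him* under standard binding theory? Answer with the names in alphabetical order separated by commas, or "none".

none

*him* is a pronoun; Principle B requires it to be free in its binding domain — the matrix clause.
— Bill: object of the clause headed by 'betrayed'; is c-commanded by the pronoun; coreference would bind this R-expression — blocked (Principle C).
— Gavin: possessor inside the subject DP of the clause headed by 'betrayed'; is c-commanded by the pronoun; coreference would bind this R-expression — blocked (Principle C).
— Yusuf: subject of the matrix clause; c-commands the pronoun within its binding domain — blocked (Principle B).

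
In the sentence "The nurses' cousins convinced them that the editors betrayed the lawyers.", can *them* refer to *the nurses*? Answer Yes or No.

*them* is a pronoun; Principle B requires it to be free in its binding domain — the matrix clause.
— the nurses: possessor inside the subject DP of the matrix clause; does not c-command the pronoun — Principle B does not apply; allowed.

Yes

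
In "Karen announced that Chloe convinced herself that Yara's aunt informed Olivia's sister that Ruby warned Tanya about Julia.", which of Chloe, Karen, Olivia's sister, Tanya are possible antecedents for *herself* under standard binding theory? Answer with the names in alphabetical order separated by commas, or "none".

Chloe

*herself* is a reflexive; Principle A requires it to be bound within its binding domain — the clause headed by 'convinced'.
— Chloe: subject of the clause headed by 'convinced'; c-commands the reflexive within its binding domain — allowed (Principle A).
— Karen: subject of the matrix clause; c-commands the reflexive but lies outside its binding domain — cannot bind it (Principle A).
— Olivia's sister: object of the clause headed by 'informed'; does not c-command the reflexive — cannot bind it (Principle A).
— Tanya: object of the clause headed by 'warned'; does not c-command the reflexive — cannot bind it (Principle A).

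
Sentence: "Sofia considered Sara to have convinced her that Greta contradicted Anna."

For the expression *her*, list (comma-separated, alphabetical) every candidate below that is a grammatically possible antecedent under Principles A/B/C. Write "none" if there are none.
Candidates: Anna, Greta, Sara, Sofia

*her* is a pronoun; Principle B requires it to be free in its binding domain — the clause headed by 'convinced'.
— Anna: object of the clause headed by 'contradicted'; is c-commanded by the pronoun; coreference would bind this R-expression — blocked (Principle C).
— Greta: subject of the clause headed by 'contradicted'; is c-commanded by the pronoun; coreference would bind this R-expression — blocked (Principle C).
— Sara: subject of the clause headed by 'convinced'; c-commands the pronoun within its binding domain — blocked (Principle B).
— Sofia: subject of the matrix clause; c-commands the pronoun but lies outside its binding domain — allowed.

Sofia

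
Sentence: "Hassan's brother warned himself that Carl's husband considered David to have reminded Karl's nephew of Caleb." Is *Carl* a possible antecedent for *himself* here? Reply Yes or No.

*himself* is a reflexive; Principle A requires it to be bound within its binding domain — the matrix clause.
— Carl: possessor inside the subject DP of the clause headed by 'considered'; does not c-command the reflexive — cannot bind it (Principle A).

No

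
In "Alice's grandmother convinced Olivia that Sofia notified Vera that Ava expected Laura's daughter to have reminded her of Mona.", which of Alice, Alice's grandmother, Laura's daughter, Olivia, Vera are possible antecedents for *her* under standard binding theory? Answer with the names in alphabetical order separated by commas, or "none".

*her* is a pronoun; Principle B requires it to be free in its binding domain — the clause headed by 'reminded'.
— Alice: possessor inside the subject DP of the matrix clause; does not c-command the pronoun — Principle B does not apply; allowed.
— Alice's grandmother: subject of the matrix clause; c-commands the pronoun but lies outside its binding domain — allowed.
— Laura's daughter: subject of the clause headed by 'reminded'; c-commands the pronoun within its binding domain — blocked (Principle B).
— Olivia: object of the matrix clause; c-commands the pronoun but lies outside its binding domain — allowed.
— Vera: object of the clause headed by 'notified'; c-commands the pronoun but lies outside its binding domain — allowed.

Alice, Alice's grandmother, Olivia, Vera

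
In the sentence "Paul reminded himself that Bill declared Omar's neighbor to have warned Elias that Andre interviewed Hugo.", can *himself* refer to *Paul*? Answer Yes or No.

*himself* is a reflexive; Principle A requires it to be bound within its binding domain — the matrix clause.
— Paul: subject of the matrix clause; c-commands the reflexive within its binding domain — allowed (Principle A).

Yes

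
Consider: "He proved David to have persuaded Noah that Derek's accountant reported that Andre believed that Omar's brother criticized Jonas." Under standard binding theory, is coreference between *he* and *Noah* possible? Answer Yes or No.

*Noah* is an R-expression; Principle C requires it to be free (not bound by any c-commanding expression).
— he: subject of the matrix clause; the pronoun c-commands the R-expression — coreference blocked (Principle C).

No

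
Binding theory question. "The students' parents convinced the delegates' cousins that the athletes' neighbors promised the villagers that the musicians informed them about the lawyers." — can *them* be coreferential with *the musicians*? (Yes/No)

No

*them* is a pronoun; Principle B requires it to be free in its binding domain — the clause headed by 'informed'.
— the musicians: subject of the clause headed by 'informed'; c-commands the pronoun within its binding domain — blocked (Principle B).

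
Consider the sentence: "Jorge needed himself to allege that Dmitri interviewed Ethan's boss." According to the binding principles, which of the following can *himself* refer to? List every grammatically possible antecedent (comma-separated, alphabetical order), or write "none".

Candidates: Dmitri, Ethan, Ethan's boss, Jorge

*himself* is a reflexive; Principle A requires it to be bound within its binding domain — the matrix clause.
— Dmitri: subject of the clause headed by 'interviewed'; does not c-command the reflexive — cannot bind it (Principle A).
— Ethan: possessor inside the object DP of the clause headed by 'interviewed'; does not c-command the reflexive — cannot bind it (Principle A).
— Ethan's boss: object of the clause headed by 'interviewed'; does not c-command the reflexive — cannot bind it (Principle A).
— Jorge: subject of the matrix clause; c-commands the reflexive within its binding domain — allowed (Principle A).

Jorge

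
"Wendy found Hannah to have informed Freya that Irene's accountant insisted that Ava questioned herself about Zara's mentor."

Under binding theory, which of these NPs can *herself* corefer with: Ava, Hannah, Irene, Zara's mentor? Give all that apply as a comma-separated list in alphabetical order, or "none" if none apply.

*herself* is a reflexive; Principle A requires it to be bound within its binding domain — the clause headed by 'questioned'.
— Ava: subject of the clause headed by 'questioned'; c-commands the reflexive within its binding domain — allowed (Principle A).
— Hannah: subject of the clause headed by 'informed'; c-commands the reflexive but lies outside its binding domain — cannot bind it (Principle A).
— Irene: possessor inside the subject DP of the clause headed by 'insisted'; does not c-command the reflexive — cannot bind it (Principle A).
— Zara's mentor: second object of the clause headed by 'questioned'; does not c-command the reflexive — cannot bind it (Principle A).

Ava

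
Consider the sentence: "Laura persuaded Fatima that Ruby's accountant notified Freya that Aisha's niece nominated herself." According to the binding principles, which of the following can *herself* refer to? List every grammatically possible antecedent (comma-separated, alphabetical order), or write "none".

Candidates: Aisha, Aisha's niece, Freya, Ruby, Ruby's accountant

*herself* is a reflexive; Principle A requires it to be bound within its binding domain — the clause headed by 'nominated'.
— Aisha: possessor inside the subject DP of the clause headed by 'nominated'; does not c-command the reflexive — cannot bind it (Principle A).
— Aisha's niece: subject of the clause headed by 'nominated'; c-commands the reflexive within its binding domain — allowed (Principle A).
— Freya: object of the clause headed by 'notified'; c-commands the reflexive but lies outside its binding domain — cannot bind it (Principle A).
— Ruby: possessor inside the subject DP of the clause headed by 'notified'; does not c-command the reflexive — cannot bind it (Principle A).
— Ruby's accountant: subject of the clause headed by 'notified'; c-commands the reflexive but lies outside its binding domain — cannot bind it (Principle A).

Aisha's niece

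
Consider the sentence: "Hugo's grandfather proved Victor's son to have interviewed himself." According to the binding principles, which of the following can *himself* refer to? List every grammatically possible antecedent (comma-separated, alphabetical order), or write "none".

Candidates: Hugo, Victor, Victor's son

*himself* is a reflexive; Principle A requires it to be bound within its binding domain — the clause headed by 'interviewed'.
— Hugo: possessor inside the subject DP of the matrix clause; does not c-command the reflexive — cannot bind it (Principle A).
— Victor: possessor inside the subject DP of the clause headed by 'interviewed'; does not c-command the reflexive — cannot bind it (Principle A).
— Victor's son: subject of the clause headed by 'interviewed'; c-commands the reflexive within its binding domain — allowed (Principle A).

Victor's son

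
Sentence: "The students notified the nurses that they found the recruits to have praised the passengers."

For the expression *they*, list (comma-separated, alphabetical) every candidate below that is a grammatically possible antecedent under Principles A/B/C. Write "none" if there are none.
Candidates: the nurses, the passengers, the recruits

the nurses

*they* is a pronoun; Principle B requires it to be free in its binding domain — the clause headed by 'found'.
— the nurses: object of the matrix clause; c-commands the pronoun but lies outside its binding domain — allowed.
— the passengers: object of the clause headed by 'praised'; is c-commanded by the pronoun; coreference would bind this R-expression — blocked (Principle C).
— the recruits: subject of the clause headed by 'praised'; is c-commanded by the pronoun; coreference would bind this R-expression — blocked (Principle C).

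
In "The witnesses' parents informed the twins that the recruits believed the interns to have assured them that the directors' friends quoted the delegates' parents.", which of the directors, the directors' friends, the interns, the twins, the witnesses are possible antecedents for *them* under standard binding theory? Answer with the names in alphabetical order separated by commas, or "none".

the twins, the witnesses

*them* is a pronoun; Principle B requires it to be free in its binding domain — the clause headed by 'assured'.
— the directors: possessor inside the subject DP of the clause headed by 'quoted'; is c-commanded by the pronoun; coreference would bind this R-expression — blocked (Principle C).
— the directors' friends: subject of the clause headed by 'quoted'; is c-commanded by the pronoun; coreference would bind this R-expression — blocked (Principle C).
— the interns: subject of the clause headed by 'assured'; c-commands the pronoun within its binding domain — blocked (Principle B).
— the twins: object of the matrix clause; c-commands the pronoun but lies outside its binding domain — allowed.
— the witnesses: possessor inside the subject DP of the matrix clause; does not c-command the pronoun — Principle B does not apply; allowed.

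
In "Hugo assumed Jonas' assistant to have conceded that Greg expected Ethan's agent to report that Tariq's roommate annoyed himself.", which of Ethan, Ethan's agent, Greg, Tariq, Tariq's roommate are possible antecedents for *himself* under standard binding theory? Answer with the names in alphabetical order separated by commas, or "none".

Tariq's roommate

*himself* is a reflexive; Principle A requires it to be bound within its binding domain — the clause headed by 'annoyed'.
— Ethan: possessor inside the subject DP of the clause headed by 'report'; does not c-command the reflexive — cannot bind it (Principle A).
— Ethan's agent: subject of the clause headed by 'report'; c-commands the reflexive but lies outside its binding domain — cannot bind it (Principle A).
— Greg: subject of the clause headed by 'expected'; c-commands the reflexive but lies outside its binding domain — cannot bind it (Principle A).
— Tariq: possessor inside the subject DP of the clause headed by 'annoyed'; does not c-command the reflexive — cannot bind it (Principle A).
— Tariq's roommate: subject of the clause headed by 'annoyed'; c-commands the reflexive within its binding domain — allowed (Principle A).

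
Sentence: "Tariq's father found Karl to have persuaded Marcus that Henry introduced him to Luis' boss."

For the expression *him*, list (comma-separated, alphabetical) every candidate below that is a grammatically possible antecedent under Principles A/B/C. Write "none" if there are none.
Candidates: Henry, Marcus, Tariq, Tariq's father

*him* is a pronoun; Principle B requires it to be free in its binding domain — the clause headed by 'introduced'.
— Henry: subject of the clause headed by 'introduced'; c-commands the pronoun within its binding domain — blocked (Principle B).
— Marcus: object of the clause headed by 'persuaded'; c-commands the pronoun but lies outside its binding domain — allowed.
— Tariq: possessor inside the subject DP of the matrix clause; does not c-command the pronoun — Principle B does not apply; allowed.
— Tariq's father: subject of the matrix clause; c-commands the pronoun but lies outside its binding domain — allowed.

Marcus, Tariq, Tariq's father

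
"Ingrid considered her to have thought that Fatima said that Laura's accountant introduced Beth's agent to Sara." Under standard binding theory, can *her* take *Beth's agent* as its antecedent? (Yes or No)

No

*her* is a pronoun; Principle B requires it to be free in its binding domain — the matrix clause.
— Beth's agent: object of the clause headed by 'introduced'; is c-commanded by the pronoun; coreference would bind this R-expression — blocked (Principle C).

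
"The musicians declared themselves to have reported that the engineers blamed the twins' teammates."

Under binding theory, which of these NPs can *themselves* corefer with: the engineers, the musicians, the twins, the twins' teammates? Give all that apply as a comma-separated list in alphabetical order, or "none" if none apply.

the musicians

*themselves* is a reflexive; Principle A requires it to be bound within its binding domain — the matrix clause.
— the engineers: subject of the clause headed by 'blamed'; does not c-command the reflexive — cannot bind it (Principle A).
— the musicians: subject of the matrix clause; c-commands the reflexive within its binding domain — allowed (Principle A).
— the twins: possessor inside the object DP of the clause headed by 'blamed'; does not c-command the reflexive — cannot bind it (Principle A).
— the twins' teammates: object of the clause headed by 'blamed'; does not c-command the reflexive — cannot bind it (Principle A).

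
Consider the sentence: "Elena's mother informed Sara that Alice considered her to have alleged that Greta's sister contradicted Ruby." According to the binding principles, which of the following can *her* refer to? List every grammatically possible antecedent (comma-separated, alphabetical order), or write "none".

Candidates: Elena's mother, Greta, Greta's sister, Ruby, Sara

Elena's mother, Sara

*her* is a pronoun; Principle B requires it to be free in its binding domain — the clause headed by 'considered'.
— Elena's mother: subject of the matrix clause; c-commands the pronoun but lies outside its binding domain — allowed.
— Greta: possessor inside the subject DP of the clause headed by 'contradicted'; is c-commanded by the pronoun; coreference would bind this R-expression — blocked (Principle C).
— Greta's sister: subject of the clause headed by 'contradicted'; is c-commanded by the pronoun; coreference would bind this R-expression — blocked (Principle C).
— Ruby: object of the clause headed by 'contradicted'; is c-commanded by the pronoun; coreference would bind this R-expression — blocked (Principle C).
— Sara: object of the matrix clause; c-commands the pronoun but lies outside its binding domain — allowed.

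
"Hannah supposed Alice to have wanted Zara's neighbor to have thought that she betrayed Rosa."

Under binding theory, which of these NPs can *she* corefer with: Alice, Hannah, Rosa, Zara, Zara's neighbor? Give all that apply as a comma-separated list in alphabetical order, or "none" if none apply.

*she* is a pronoun; Principle B requires it to be free in its binding domain — the clause headed by 'betrayed'.
— Alice: subject of the clause headed by 'wanted'; c-commands the pronoun but lies outside its binding domain — allowed.
— Hannah: subject of the matrix clause; c-commands the pronoun but lies outside its binding domain — allowed.
— Rosa: object of the clause headed by 'betrayed'; is c-commanded by the pronoun; coreference would bind this R-expression — blocked (Principle C).
— Zara: possessor inside the subject DP of the clause headed by 'thought'; does not c-command the pronoun — Principle B does not apply; allowed.
— Zara's neighbor: subject of the clause headed by 'thought'; c-commands the pronoun but lies outside its binding domain — allowed.

Alice, Hannah, Zara, Zara's neighbor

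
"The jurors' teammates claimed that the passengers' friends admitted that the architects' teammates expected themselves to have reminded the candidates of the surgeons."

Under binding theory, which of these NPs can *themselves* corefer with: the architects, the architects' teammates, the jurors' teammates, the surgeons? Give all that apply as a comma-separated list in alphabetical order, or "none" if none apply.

the architects' teammates

*themselves* is a reflexive; Principle A requires it to be bound within its binding domain — the clause headed by 'expected'.
— the architects: possessor inside the subject DP of the clause headed by 'expected'; does not c-command the reflexive — cannot bind it (Principle A).
— the architects' teammates: subject of the clause headed by 'expected'; c-commands the reflexive within its binding domain — allowed (Principle A).
— the jurors' teammates: subject of the matrix clause; c-commands the reflexive but lies outside its binding domain — cannot bind it (Principle A).
— the surgeons: second object of the clause headed by 'reminded'; does not c-command the reflexive — cannot bind it (Principle A).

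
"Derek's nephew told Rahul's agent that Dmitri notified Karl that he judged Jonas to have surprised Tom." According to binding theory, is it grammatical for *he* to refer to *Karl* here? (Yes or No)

Yes

*Karl* is an R-expression; Principle C requires it to be free (not bound by any c-commanding expression).
— he: subject of the clause headed by 'judged'; the pronoun does not c-command the R-expression — coreference allowed.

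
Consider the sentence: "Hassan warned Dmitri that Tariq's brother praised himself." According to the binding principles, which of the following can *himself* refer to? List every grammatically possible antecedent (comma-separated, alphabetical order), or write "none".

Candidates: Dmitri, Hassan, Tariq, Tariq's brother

*himself* is a reflexive; Principle A requires it to be bound within its binding domain — the clause headed by 'praised'.
— Dmitri: object of the matrix clause; c-commands the reflexive but lies outside its binding domain — cannot bind it (Principle A).
— Hassan: subject of the matrix clause; c-commands the reflexive but lies outside its binding domain — cannot bind it (Principle A).
— Tariq: possessor inside the subject DP of the clause headed by 'praised'; does not c-command the reflexive — cannot bind it (Principle A).
— Tariq's brother: subject of the clause headed by 'praised'; c-commands the reflexive within its binding domain — allowed (Principle A).

Tariq's brother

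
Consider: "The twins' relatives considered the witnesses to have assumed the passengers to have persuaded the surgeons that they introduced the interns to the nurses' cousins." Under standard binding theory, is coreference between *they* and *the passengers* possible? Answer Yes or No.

Yes

*the passengers* is an R-expression; Principle C requires it to be free (not bound by any c-commanding expression).
— they: subject of the clause headed by 'introduced'; the pronoun does not c-command the R-expression — coreference allowed.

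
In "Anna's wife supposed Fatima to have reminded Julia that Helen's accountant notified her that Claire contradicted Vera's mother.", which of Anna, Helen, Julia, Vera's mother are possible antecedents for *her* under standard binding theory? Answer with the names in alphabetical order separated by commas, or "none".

*her* is a pronoun; Principle B requires it to be free in its binding domain — the clause headed by 'notified'.
— Anna: possessor inside the subject DP of the matrix clause; does not c-command the pronoun — Principle B does not apply; allowed.
— Helen: possessor inside the subject DP of the clause headed by 'notified'; does not c-command the pronoun — Principle B does not apply; allowed.
— Julia: object of the clause headed by 'reminded'; c-commands the pronoun but lies outside its binding domain — allowed.
— Vera's mother: object of the clause headed by 'contradicted'; is c-commanded by the pronoun; coreference would bind this R-expression — blocked (Principle C).

Anna, Helen, Julia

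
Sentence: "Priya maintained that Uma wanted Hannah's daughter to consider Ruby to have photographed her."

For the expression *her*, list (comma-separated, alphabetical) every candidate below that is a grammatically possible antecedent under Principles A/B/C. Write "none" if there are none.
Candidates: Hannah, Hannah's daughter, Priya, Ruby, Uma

Hannah, Hannah's daughter, Priya, Uma

*her* is a pronoun; Principle B requires it to be free in its binding domain — the clause headed by 'photographed'.
— Hannah: possessor inside the subject DP of the clause headed by 'consider'; does not c-command the pronoun — Principle B does not apply; allowed.
— Hannah's daughter: subject of the clause headed by 'consider'; c-commands the pronoun but lies outside its binding domain — allowed.
— Priya: subject of the matrix clause; c-commands the pronoun but lies outside its binding domain — allowed.
— Ruby: subject of the clause headed by 'photographed'; c-commands the pronoun within its binding domain — blocked (Principle B).
— Uma: subject of the clause headed by 'wanted'; c-commands the pronoun but lies outside its binding domain — allowed.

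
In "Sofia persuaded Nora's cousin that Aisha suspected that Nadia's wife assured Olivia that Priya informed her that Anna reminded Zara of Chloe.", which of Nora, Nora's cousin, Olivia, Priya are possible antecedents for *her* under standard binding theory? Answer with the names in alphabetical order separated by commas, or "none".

Nora, Nora's cousin, Olivia

*her* is a pronoun; Principle B requires it to be free in its binding domain — the clause headed by 'informed'.
— Nora: possessor inside the object DP of the matrix clause; does not c-command the pronoun — Principle B does not apply; allowed.
— Nora's cousin: object of the matrix clause; c-commands the pronoun but lies outside its binding domain — allowed.
— Olivia: object of the clause headed by 'assured'; c-commands the pronoun but lies outside its binding domain — allowed.
— Priya: subject of the clause headed by 'informed'; c-commands the pronoun within its binding domain — blocked (Principle B).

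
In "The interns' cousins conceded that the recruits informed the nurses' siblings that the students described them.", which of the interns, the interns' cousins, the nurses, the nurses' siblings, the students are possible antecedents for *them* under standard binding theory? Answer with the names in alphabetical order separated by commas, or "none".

*them* is a pronoun; Principle B requires it to be free in its binding domain — the clause headed by 'described'.
— the interns: possessor inside the subject DP of the matrix clause; does not c-command the pronoun — Principle B does not apply; allowed.
— the interns' cousins: subject of the matrix clause; c-commands the pronoun but lies outside its binding domain — allowed.
— the nurses: possessor inside the object DP of the clause headed by 'informed'; does not c-command the pronoun — Principle B does not apply; allowed.
— the nurses' siblings: object of the clause headed by 'informed'; c-commands the pronoun but lies outside its binding domain — allowed.
— the students: subject of the clause headed by 'described'; c-commands the pronoun within its binding domain — blocked (Principle B).

the interns, the interns' cousins, the nurses, the nurses' siblings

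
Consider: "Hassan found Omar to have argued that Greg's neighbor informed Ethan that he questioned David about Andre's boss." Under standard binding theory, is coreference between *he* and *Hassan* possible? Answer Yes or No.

Yes

*Hassan* is an R-expression; Principle C requires it to be free (not bound by any c-commanding expression).
— he: subject of the clause headed by 'questioned'; the pronoun does not c-command the R-expression — coreference allowed.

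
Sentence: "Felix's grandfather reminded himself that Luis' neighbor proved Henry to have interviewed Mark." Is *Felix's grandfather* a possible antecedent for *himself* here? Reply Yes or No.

*himself* is a reflexive; Principle A requires it to be bound within its binding domain — the matrix clause.
— Felix's grandfather: subject of the matrix clause; c-commands the reflexive within its binding domain — allowed (Principle A).

Yes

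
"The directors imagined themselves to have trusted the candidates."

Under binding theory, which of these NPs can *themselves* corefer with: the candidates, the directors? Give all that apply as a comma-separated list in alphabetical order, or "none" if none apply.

the directors

*themselves* is a reflexive; Principle A requires it to be bound within its binding domain — the matrix clause.
— the candidates: object of the clause headed by 'trusted'; does not c-command the reflexive — cannot bind it (Principle A).
— the directors: subject of the matrix clause; c-commands the reflexive within its binding domain — allowed (Principle A).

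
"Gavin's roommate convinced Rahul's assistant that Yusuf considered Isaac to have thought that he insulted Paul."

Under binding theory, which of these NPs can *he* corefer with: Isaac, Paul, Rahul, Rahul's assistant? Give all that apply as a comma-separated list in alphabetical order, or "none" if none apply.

*he* is a pronoun; Principle B requires it to be free in its binding domain — the clause headed by 'insulted'.
— Isaac: subject of the clause headed by 'thought'; c-commands the pronoun but lies outside its binding domain — allowed.
— Paul: object of the clause headed by 'insulted'; is c-commanded by the pronoun; coreference would bind this R-expression — blocked (Principle C).
— Rahul: possessor inside the object DP of the matrix clause; does not c-command the pronoun — Principle B does not apply; allowed.
— Rahul's assistant: object of the matrix clause; c-commands the pronoun but lies outside its binding domain — allowed.

Isaac, Rahul, Rahul's assistant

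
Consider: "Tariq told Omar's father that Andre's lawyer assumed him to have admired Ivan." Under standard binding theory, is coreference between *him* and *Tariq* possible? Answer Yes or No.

Yes

*Tariq* is an R-expression; Principle C requires it to be free (not bound by any c-commanding expression).
— him: subject of the clause headed by 'admired'; the pronoun does not c-command the R-expression — coreference allowed.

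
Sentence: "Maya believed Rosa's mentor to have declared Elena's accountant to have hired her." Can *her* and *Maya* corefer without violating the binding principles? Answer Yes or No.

Yes

*Maya* is an R-expression; Principle C requires it to be free (not bound by any c-commanding expression).
— her: object of the clause headed by 'hired'; the pronoun does not c-command the R-expression — coreference allowed.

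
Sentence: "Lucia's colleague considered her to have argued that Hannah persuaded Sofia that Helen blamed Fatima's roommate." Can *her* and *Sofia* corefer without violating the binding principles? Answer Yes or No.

No

*Sofia* is an R-expression; Principle C requires it to be free (not bound by any c-commanding expression).
— her: subject of the clause headed by 'argued'; the pronoun c-commands the R-expression — coreference blocked (Principle C).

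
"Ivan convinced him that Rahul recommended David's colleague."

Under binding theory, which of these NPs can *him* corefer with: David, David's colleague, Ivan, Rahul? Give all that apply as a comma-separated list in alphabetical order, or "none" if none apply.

none

*him* is a pronoun; Principle B requires it to be free in its binding domain — the matrix clause.
— David: possessor inside the object DP of the clause headed by 'recommended'; is c-commanded by the pronoun; coreference would bind this R-expression — blocked (Principle C).
— David's colleague: object of the clause headed by 'recommended'; is c-commanded by the pronoun; coreference would bind this R-expression — blocked (Principle C).
— Ivan: subject of the matrix clause; c-commands the pronoun within its binding domain — blocked (Principle B).
— Rahul: subject of the clause headed by 'recommended'; is c-commanded by the pronoun; coreference would bind this R-expression — blocked (Principle C).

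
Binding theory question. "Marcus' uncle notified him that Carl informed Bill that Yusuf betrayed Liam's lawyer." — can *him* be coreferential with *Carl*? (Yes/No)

No

*him* is a pronoun; Principle B requires it to be free in its binding domain — the matrix clause.
— Carl: subject of the clause headed by 'informed'; is c-commanded by the pronoun; coreference would bind this R-expression — blocked (Principle C).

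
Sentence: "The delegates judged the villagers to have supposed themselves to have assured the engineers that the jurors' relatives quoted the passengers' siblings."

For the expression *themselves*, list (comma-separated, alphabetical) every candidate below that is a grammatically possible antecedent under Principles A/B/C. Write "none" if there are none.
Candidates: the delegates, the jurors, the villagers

*themselves* is a reflexive; Principle A requires it to be bound within its binding domain — the clause headed by 'supposed'.
— the delegates: subject of the matrix clause; c-commands the reflexive but lies outside its binding domain — cannot bind it (Principle A).
— the jurors: possessor inside the subject DP of the clause headed by 'quoted'; does not c-command the reflexive — cannot bind it (Principle A).
— the villagers: subject of the clause headed by 'supposed'; c-commands the reflexive within its binding domain — allowed (Principle A).

the villagers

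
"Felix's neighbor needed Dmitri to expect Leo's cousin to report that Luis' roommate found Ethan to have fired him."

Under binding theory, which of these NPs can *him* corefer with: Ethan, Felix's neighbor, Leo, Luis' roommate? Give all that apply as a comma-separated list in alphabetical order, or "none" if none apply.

Felix's neighbor, Leo, Luis' roommate

*him* is a pronoun; Principle B requires it to be free in its binding domain — the clause headed by 'fired'.
— Ethan: subject of the clause headed by 'fired'; c-commands the pronoun within its binding domain — blocked (Principle B).
— Felix's neighbor: subject of the matrix clause; c-commands the pronoun but lies outside its binding domain — allowed.
— Leo: possessor inside the subject DP of the clause headed by 'report'; does not c-command the pronoun — Principle B does not apply; allowed.
— Luis' roommate: subject of the clause headed by 'found'; c-commands the pronoun but lies outside its binding domain — allowed.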